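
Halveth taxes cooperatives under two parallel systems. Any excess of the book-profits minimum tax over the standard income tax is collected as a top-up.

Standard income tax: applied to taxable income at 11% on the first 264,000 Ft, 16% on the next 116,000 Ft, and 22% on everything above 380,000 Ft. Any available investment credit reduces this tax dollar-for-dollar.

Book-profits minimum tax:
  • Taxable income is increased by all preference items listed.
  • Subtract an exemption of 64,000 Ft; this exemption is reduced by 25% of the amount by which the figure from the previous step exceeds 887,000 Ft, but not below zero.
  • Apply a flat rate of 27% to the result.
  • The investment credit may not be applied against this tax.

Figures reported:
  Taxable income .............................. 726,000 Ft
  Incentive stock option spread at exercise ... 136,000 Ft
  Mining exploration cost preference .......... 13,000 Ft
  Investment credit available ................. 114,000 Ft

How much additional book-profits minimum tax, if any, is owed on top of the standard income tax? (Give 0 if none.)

Standard income tax:
  264,000 Ft × 11% = 29,040 Ft
  116,000 Ft × 16% = 18,560 Ft
  346,000 Ft × 22% = 76,120 Ft
  → 123,720 Ft
  Less investment credit 114,000 Ft → 9,720 Ft

Book-profits minimum tax:
  Adjusted income: 726,000 Ft + 136,000 Ft + 13,000 Ft = 875,000 Ft
  Exemption: 875,000 Ft ≤ 887,000 Ft, so full 64,000 Ft applies
  Base: 875,000 Ft − 64,000 Ft = 811,000 Ft
  811,000 Ft × 27% = 218,970 Ft

Excess of book-profits minimum tax over standard income tax: 218,970 Ft − 9,720 Ft = 209,250 Ft.

209,250 Ft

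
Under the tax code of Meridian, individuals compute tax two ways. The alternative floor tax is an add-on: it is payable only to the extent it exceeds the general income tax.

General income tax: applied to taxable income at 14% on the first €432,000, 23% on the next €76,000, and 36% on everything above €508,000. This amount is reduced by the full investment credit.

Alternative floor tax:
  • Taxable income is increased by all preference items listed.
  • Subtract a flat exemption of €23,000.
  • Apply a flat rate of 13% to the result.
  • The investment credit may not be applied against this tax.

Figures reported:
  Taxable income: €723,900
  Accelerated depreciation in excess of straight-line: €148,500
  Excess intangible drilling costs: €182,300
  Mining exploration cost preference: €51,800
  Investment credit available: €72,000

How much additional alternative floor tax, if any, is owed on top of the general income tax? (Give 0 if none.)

Alternative floor tax:
  Adjusted income: €723,900 + €148,500 + €182,300 + €51,800 = €1,106,500
  Less exemption €23,000 → base €1,083,500
  €1,083,500 × 13% = €140,855

General income tax:
  €432,000 × 14% = €60,480
  €76,000 × 23% = €17,480
  €215,900 × 36% = €77,724
  → €155,684
  Less investment credit €72,000 → €83,684

Excess of alternative floor tax over general income tax: €140,855 − €83,684 = €57,171.

€57,171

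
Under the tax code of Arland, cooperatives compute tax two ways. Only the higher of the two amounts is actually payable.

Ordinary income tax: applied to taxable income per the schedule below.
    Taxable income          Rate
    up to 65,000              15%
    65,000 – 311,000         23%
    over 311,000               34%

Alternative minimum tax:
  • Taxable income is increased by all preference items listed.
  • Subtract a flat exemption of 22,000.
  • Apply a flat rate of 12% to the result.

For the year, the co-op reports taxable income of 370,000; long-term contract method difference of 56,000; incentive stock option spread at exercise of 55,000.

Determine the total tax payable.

86,390

Alternative minimum tax:
  Adjusted income: 370,000 + 56,000 + 55,000 = 481,000
  Less exemption 22,000 → base 459,000
  459,000 × 12% = 55,080

Ordinary income tax:
  65,000 × 15% = 9,750
  246,000 × 23% = 56,580
  59,000 × 34% = 20,060
  → 86,390

86,390 > 55,080, so the ordinary income tax governs.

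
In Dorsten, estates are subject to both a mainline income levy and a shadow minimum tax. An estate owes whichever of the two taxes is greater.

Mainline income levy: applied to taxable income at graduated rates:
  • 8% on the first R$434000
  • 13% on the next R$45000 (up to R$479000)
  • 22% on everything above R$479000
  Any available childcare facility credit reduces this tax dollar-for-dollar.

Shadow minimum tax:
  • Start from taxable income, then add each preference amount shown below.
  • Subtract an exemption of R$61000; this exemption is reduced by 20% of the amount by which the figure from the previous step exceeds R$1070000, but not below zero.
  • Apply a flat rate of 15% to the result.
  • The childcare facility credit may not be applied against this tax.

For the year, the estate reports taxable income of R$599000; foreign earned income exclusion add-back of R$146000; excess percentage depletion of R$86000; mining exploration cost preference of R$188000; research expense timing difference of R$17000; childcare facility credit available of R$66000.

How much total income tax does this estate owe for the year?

R$146250

Mainline income levy:
  R$434000 × 8% = R$34720
  R$45000 × 13% = R$5850
  R$120000 × 22% = R$26400
  → R$66970
  Less childcare facility credit R$66000 → R$970

Shadow minimum tax:
  Adjusted income: R$599000 + R$146000 + R$86000 + R$188000 + R$17000 = R$1036000
  Exemption: R$1036000 ≤ R$1070000, so full R$61000 applies
  Base: R$1036000 − R$61000 = R$975000
  R$975000 × 15% = R$146250

R$146250 > R$970, so the shadow minimum tax is the binding amount.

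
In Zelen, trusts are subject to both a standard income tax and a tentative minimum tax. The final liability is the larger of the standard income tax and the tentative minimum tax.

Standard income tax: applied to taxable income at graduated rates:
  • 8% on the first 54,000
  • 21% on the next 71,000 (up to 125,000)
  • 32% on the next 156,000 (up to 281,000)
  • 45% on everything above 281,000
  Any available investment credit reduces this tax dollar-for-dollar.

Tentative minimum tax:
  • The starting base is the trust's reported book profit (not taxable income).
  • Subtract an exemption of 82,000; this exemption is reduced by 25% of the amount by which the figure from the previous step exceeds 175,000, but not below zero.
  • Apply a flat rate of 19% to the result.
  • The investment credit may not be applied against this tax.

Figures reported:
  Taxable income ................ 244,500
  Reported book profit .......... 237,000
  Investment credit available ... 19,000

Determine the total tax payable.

38,470

Standard income tax:
  54,000 × 8% = 4,320
  71,000 × 21% = 14,910
  119,500 × 32% = 38,240
  → 57,470
  Less investment credit 19,000 → 38,470

Tentative minimum tax:
  Base (reported book profit): 237,000
  Exemption: 82,000 − 25% × (237,000 − 175,000) = 82,000 − 15,500 = 66,500
  Base: 237,000 − 66,500 = 170,500
  170,500 × 19% = 32,395

38,470 > 32,395, so the standard income tax governs.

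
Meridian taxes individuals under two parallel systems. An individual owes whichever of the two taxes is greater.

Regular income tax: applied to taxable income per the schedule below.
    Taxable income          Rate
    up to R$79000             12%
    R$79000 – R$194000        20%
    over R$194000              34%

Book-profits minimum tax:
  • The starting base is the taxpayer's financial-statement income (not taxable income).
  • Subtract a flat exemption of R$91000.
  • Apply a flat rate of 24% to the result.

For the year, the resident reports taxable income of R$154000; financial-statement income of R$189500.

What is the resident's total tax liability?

R$24480

Regular income tax:
  R$79000 × 12% = R$9480
  R$75000 × 20% = R$15000
  → R$24480

Book-profits minimum tax:
  Base (financial-statement income): R$189500
  Less exemption R$91000 → base R$98500
  R$98500 × 24% = R$23640

R$24480 > R$23640, so the regular income tax governs.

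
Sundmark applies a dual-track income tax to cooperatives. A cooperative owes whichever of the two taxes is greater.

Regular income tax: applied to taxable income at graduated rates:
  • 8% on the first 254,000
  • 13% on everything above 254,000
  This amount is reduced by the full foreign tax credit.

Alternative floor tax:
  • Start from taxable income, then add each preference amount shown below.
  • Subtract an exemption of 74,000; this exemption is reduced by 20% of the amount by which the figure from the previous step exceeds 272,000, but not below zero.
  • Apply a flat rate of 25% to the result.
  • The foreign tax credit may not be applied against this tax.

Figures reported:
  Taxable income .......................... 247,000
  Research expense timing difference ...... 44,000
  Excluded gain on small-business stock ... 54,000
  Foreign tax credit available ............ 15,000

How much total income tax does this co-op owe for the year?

Alternative floor tax:
  Adjusted income: 247,000 + 44,000 + 54,000 = 345,000
  Exemption: 74,000 − 20% × (345,000 − 272,000) = 74,000 − 14,600 = 59,400
  Base: 345,000 − 59,400 = 285,600
  285,600 × 25% = 71,400

Regular income tax:
  247,000 × 8% = 19,760
  Less foreign tax credit 15,000 → 4,760

71,400 > 4,760, so the alternative floor tax is the binding amount.

71,400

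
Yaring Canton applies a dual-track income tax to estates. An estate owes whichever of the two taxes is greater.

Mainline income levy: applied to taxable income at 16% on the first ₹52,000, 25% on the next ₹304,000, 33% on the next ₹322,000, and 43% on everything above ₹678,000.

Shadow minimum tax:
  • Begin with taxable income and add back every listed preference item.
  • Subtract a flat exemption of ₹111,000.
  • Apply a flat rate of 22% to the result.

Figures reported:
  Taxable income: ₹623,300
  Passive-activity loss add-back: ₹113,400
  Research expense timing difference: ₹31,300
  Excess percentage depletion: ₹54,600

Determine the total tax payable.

₹172,529

Mainline income levy:
  ₹52,000 × 16% = ₹8,320
  ₹304,000 × 25% = ₹76,000
  ₹267,300 × 33% = ₹88,209
  → ₹172,529

Shadow minimum tax:
  Adjusted income: ₹623,300 + ₹113,400 + ₹31,300 + ₹54,600 = ₹822,600
  Less exemption ₹111,000 → base ₹711,600
  ₹711,600 × 22% = ₹156,552

₹172,529 > ₹156,552, so the mainline income levy governs.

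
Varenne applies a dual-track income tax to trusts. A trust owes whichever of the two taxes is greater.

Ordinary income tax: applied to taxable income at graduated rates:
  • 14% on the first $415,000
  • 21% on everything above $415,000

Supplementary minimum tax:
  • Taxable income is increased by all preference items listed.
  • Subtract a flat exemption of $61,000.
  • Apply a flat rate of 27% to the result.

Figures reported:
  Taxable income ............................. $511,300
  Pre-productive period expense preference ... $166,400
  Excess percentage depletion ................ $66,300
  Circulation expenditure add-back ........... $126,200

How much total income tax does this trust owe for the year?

Ordinary income tax:
  $415,000 × 14% = $58,100
  $96,300 × 21% = $20,223
  → $78,323

Supplementary minimum tax:
  Adjusted income: $511,300 + $166,400 + $66,300 + $126,200 = $870,200
  Less exemption $61,000 → base $809,200
  $809,200 × 27% = $218,484

$218,484 > $78,323, so the supplementary minimum tax is the binding amount.

$218,484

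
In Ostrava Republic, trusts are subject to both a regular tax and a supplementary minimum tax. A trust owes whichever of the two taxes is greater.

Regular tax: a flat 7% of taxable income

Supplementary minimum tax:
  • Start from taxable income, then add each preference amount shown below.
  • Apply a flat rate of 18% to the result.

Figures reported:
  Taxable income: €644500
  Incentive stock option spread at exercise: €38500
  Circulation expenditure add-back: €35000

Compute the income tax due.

Regular tax:
  €644500 × 7% = €45115

Supplementary minimum tax:
  Adjusted income: €644500 + €38500 + €35000 = €718000
  €718000 × 18% = €129240

€129240 > €45115, so the supplementary minimum tax is the binding amount.

€129240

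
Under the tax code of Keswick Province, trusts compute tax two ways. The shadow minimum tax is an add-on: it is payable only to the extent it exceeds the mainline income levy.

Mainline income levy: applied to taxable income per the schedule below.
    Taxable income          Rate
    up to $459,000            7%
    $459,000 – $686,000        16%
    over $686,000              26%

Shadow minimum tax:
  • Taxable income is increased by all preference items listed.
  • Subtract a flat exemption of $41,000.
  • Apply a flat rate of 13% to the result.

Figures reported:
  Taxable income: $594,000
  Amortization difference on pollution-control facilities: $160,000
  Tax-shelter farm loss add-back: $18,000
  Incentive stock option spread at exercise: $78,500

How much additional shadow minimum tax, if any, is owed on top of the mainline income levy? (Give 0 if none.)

$51,505

Mainline income levy:
  $459,000 × 7% = $32,130
  $135,000 × 16% = $21,600
  → $53,730

Shadow minimum tax:
  Adjusted income: $594,000 + $160,000 + $18,000 + $78,500 = $850,500
  Less exemption $41,000 → base $809,500
  $809,500 × 13% = $105,235

Excess of shadow minimum tax over mainline income levy: $105,235 − $53,730 = $51,505.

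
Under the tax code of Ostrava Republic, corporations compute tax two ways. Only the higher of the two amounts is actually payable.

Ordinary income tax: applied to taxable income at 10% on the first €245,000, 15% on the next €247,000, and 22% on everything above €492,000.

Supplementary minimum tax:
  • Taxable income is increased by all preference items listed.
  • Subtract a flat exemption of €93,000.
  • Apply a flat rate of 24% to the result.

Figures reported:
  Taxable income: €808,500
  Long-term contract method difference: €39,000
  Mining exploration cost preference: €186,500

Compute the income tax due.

Supplementary minimum tax:
  Adjusted income: €808,500 + €39,000 + €186,500 = €1,034,000
  Less exemption €93,000 → base €941,000
  €941,000 × 24% = €225,840

Ordinary income tax:
  €245,000 × 10% = €24,500
  €247,000 × 15% = €37,050
  €316,500 × 22% = €69,630
  → €131,180

€225,840 > €131,180, so the supplementary minimum tax is the binding amount.

€225,840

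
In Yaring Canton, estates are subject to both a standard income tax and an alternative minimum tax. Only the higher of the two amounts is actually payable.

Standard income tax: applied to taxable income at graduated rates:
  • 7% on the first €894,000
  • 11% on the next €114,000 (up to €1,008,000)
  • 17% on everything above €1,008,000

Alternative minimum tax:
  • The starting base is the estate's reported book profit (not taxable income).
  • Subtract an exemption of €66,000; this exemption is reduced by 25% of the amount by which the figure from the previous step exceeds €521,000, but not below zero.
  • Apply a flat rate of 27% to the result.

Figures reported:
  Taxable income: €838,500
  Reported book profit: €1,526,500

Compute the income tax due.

Alternative minimum tax:
  Base (reported book profit): €1,526,500
  Exemption: 25% × (€1,526,500 − €521,000) = €251,375 ≥ €66,000, so the exemption is fully phased out
  Base: €1,526,500 − €0 = €1,526,500
  €1,526,500 × 27% = €412,155

Standard income tax:
  €838,500 × 7% = €58,695

€412,155 > €58,695, so the alternative minimum tax is the binding amount.

€412,155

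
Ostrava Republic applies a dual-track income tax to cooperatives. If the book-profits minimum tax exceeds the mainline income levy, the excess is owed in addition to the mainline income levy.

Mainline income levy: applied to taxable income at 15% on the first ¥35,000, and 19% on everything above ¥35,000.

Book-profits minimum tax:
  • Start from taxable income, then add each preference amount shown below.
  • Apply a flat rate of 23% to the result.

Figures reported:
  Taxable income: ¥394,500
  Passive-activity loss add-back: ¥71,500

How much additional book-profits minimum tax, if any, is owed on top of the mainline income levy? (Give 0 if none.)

¥33,625

Mainline income levy:
  ¥35,000 × 15% = ¥5,250
  ¥359,500 × 19% = ¥68,305
  → ¥73,555

Book-profits minimum tax:
  Adjusted income: ¥394,500 + ¥71,500 = ¥466,000
  ¥466,000 × 23% = ¥107,180

Excess of book-profits minimum tax over mainline income levy: ¥107,180 − ¥73,555 = ¥33,625.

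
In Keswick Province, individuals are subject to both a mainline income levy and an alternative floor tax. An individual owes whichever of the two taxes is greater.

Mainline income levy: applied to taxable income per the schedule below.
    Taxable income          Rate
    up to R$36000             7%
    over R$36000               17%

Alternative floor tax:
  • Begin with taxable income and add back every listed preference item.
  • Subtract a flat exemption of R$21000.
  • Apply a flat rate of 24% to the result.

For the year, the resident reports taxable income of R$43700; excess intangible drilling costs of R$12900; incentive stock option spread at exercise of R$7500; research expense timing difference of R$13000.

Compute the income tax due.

R$13464

Alternative floor tax:
  Adjusted income: R$43700 + R$12900 + R$7500 + R$13000 = R$77100
  Less exemption R$21000 → base R$56100
  R$56100 × 24% = R$13464

Mainline income levy:
  R$36000 × 7% = R$2520
  R$7700 × 17% = R$1309
  → R$3829

R$13464 > R$3829, so the alternative floor tax is the binding amount.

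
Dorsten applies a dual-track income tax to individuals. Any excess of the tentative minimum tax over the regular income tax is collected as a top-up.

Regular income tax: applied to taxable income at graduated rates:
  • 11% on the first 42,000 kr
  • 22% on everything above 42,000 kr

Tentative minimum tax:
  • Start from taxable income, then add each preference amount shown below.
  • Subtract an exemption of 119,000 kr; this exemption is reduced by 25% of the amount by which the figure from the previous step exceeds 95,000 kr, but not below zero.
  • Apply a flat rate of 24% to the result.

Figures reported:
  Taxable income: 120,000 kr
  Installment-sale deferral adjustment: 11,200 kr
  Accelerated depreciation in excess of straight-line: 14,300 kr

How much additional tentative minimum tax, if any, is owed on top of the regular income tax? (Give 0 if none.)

Tentative minimum tax:
  Adjusted income: 120,000 kr + 11,200 kr + 14,300 kr = 145,500 kr
  Exemption: 119,000 kr − 25% × (145,500 kr − 95,000 kr) = 119,000 kr − 12,625 kr = 106,375 kr
  Base: 145,500 kr − 106,375 kr = 39,125 kr
  39,125 kr × 24% = 9,390 kr

Regular income tax:
  42,000 kr × 11% = 4,620 kr
  78,000 kr × 22% = 17,160 kr
  → 21,780 kr

9,390 kr ≤ 21,780 kr, so no add-on is due.

0 kr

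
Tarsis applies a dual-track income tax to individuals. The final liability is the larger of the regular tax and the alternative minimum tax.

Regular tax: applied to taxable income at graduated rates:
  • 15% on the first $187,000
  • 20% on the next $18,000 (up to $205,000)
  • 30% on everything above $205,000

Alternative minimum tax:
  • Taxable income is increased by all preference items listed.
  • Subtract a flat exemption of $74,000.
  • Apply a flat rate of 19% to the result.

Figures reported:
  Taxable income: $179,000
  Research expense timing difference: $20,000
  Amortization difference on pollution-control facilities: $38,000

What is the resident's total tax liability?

Regular tax:
  $179,000 × 15% = $26,850

Alternative minimum tax:
  Adjusted income: $179,000 + $20,000 + $38,000 = $237,000
  Less exemption $74,000 → base $163,000
  $163,000 × 19% = $30,970

$30,970 > $26,850, so the alternative minimum tax is the binding amount.

$30,970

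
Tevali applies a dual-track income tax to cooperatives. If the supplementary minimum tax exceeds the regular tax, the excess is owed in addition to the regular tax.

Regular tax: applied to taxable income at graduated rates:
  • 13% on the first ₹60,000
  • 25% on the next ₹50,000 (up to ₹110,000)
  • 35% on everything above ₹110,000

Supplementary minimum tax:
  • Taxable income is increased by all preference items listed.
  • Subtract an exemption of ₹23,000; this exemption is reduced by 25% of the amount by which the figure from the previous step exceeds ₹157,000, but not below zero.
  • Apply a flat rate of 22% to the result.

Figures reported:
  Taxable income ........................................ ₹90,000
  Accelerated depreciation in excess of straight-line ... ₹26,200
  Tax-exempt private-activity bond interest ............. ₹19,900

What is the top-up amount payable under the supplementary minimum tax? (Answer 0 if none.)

Regular tax:
  ₹60,000 × 13% = ₹7,800
  ₹30,000 × 25% = ₹7,500
  → ₹15,300

Supplementary minimum tax:
  Adjusted income: ₹90,000 + ₹26,200 + ₹19,900 = ₹136,100
  Exemption: ₹136,100 ≤ ₹157,000, so full ₹23,000 applies
  Base: ₹136,100 − ₹23,000 = ₹113,100
  ₹113,100 × 22% = ₹24,882

Excess of supplementary minimum tax over regular tax: ₹24,882 − ₹15,300 = ₹9,582.

₹9,582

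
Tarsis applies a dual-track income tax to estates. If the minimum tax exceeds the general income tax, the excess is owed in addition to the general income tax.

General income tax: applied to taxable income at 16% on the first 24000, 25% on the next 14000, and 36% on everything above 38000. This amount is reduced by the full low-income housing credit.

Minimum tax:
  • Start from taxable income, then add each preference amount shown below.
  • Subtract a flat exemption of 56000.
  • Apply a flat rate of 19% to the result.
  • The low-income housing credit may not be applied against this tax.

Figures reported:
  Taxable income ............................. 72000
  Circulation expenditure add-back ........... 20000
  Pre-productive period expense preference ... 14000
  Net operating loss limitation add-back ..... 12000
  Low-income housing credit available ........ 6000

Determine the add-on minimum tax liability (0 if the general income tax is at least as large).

General income tax:
  24000 × 16% = 3840
  14000 × 25% = 3500
  34000 × 36% = 12240
  → 19580
  Less low-income housing credit 6000 → 13580

Minimum tax:
  Adjusted income: 72000 + 20000 + 14000 + 12000 = 118000
  Less exemption 56000 → base 62000
  62000 × 19% = 11780

11780 ≤ 13580, so no add-on is due.

0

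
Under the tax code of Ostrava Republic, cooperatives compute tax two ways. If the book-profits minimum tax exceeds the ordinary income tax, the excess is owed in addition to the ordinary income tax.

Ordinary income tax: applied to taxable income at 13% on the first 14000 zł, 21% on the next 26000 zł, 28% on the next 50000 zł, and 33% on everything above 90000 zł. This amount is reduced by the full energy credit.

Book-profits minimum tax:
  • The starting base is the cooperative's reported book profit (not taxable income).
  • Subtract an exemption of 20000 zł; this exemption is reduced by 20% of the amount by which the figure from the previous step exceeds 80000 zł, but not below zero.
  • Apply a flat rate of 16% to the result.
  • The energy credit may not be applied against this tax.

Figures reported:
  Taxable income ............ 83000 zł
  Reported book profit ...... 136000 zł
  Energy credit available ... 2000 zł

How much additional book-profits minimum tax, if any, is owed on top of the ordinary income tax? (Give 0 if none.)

3032 zł

Ordinary income tax:
  14000 zł × 13% = 1820 zł
  26000 zł × 21% = 5460 zł
  43000 zł × 28% = 12040 zł
  → 19320 zł
  Less energy credit 2000 zł → 17320 zł

Book-profits minimum tax:
  Base (reported book profit): 136000 zł
  Exemption: 20000 zł − 20% × (136000 zł − 80000 zł) = 20000 zł − 11200 zł = 8800 zł
  Base: 136000 zł − 8800 zł = 127200 zł
  127200 zł × 16% = 20352 zł

Excess of book-profits minimum tax over ordinary income tax: 20352 zł − 17320 zł = 3032 zł.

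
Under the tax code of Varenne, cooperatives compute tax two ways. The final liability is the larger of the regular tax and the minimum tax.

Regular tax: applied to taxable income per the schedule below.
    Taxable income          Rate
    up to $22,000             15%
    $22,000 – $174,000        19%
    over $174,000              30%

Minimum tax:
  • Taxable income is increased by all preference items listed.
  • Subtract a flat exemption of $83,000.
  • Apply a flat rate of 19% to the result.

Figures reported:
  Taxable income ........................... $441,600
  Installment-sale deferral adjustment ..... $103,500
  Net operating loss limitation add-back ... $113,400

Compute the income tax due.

Minimum tax:
  Adjusted income: $441,600 + $103,500 + $113,400 = $658,500
  Less exemption $83,000 → base $575,500
  $575,500 × 19% = $109,345

Regular tax:
  $22,000 × 15% = $3,300
  $152,000 × 19% = $28,880
  $267,600 × 30% = $80,280
  → $112,460

$112,460 > $109,345, so the regular tax governs.

$112,460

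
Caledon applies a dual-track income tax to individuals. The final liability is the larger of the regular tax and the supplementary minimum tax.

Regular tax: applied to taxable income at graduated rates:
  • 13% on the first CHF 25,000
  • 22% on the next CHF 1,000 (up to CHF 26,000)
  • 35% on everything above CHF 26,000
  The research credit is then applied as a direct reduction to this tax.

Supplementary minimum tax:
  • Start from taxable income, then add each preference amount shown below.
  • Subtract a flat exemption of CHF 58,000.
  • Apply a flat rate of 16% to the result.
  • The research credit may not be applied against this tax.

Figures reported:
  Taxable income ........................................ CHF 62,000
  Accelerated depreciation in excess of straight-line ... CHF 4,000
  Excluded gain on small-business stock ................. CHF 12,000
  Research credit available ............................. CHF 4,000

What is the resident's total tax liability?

Supplementary minimum tax:
  Adjusted income: CHF 62,000 + CHF 4,000 + CHF 12,000 = CHF 78,000
  Less exemption CHF 58,000 → base CHF 20,000
  CHF 20,000 × 16% = CHF 3,200

Regular tax:
  CHF 25,000 × 13% = CHF 3,250
  CHF 1,000 × 22% = CHF 220
  CHF 36,000 × 35% = CHF 12,600
  → CHF 16,070
  Less research credit CHF 4,000 → CHF 12,070

CHF 12,070 > CHF 3,200, so the regular tax governs.

CHF 12,070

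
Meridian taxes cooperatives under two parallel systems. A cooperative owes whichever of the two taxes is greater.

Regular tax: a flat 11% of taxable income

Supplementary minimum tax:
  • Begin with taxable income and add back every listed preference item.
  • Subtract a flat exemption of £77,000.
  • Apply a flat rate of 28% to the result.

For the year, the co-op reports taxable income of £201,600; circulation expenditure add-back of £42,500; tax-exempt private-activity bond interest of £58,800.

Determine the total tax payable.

Regular tax:
  £201,600 × 11% = £22,176

Supplementary minimum tax:
  Adjusted income: £201,600 + £42,500 + £58,800 = £302,900
  Less exemption £77,000 → base £225,900
  £225,900 × 28% = £63,252

£63,252 > £22,176, so the supplementary minimum tax is the binding amount.

£63,252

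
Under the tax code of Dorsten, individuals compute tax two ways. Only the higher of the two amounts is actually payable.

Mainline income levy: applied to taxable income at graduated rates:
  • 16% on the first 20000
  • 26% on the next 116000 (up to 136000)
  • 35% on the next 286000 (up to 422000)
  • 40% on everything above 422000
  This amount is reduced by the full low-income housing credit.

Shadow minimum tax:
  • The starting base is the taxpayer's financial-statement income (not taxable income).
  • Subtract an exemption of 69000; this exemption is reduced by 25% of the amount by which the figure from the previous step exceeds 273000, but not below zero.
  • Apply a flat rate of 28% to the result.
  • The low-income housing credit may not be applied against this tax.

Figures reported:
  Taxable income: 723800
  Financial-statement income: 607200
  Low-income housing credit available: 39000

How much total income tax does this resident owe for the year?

Shadow minimum tax:
  Base (financial-statement income): 607200
  Exemption: 25% × (607200 − 273000) = 83550 ≥ 69000, so the exemption is fully phased out
  Base: 607200 − 0 = 607200
  607200 × 28% = 170016

Mainline income levy:
  20000 × 16% = 3200
  116000 × 26% = 30160
  286000 × 35% = 100100
  301800 × 40% = 120720
  → 254180
  Less low-income housing credit 39000 → 215180

215180 > 170016, so the mainline income levy governs.

215180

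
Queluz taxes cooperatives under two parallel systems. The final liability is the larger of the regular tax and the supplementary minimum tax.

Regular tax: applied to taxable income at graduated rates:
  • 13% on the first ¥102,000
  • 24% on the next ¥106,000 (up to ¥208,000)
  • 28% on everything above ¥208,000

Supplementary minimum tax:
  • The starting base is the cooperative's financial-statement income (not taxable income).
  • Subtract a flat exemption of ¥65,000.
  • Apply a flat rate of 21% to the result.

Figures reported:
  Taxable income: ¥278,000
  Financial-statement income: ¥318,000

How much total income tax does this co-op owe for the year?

¥58,300

Regular tax:
  ¥102,000 × 13% = ¥13,260
  ¥106,000 × 24% = ¥25,440
  ¥70,000 × 28% = ¥19,600
  → ¥58,300

Supplementary minimum tax:
  Base (financial-statement income): ¥318,000
  Less exemption ¥65,000 → base ¥253,000
  ¥253,000 × 21% = ¥53,130

¥58,300 > ¥53,130, so the regular tax governs.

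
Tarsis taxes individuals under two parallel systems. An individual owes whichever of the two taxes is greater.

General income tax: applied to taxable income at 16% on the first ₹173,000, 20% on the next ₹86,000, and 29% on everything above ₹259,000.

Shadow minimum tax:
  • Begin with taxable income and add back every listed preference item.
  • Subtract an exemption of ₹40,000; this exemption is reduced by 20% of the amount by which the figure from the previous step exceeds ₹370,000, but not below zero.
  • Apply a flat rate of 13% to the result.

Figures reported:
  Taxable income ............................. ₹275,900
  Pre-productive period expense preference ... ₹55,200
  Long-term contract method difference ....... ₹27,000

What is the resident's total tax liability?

Shadow minimum tax:
  Adjusted income: ₹275,900 + ₹55,200 + ₹27,000 = ₹358,100
  Exemption: ₹358,100 ≤ ₹370,000, so full ₹40,000 applies
  Base: ₹358,100 − ₹40,000 = ₹318,100
  ₹318,100 × 13% = ₹41,353

General income tax:
  ₹173,000 × 16% = ₹27,680
  ₹86,000 × 20% = ₹17,200
  ₹16,900 × 29% = ₹4,901
  → ₹49,781

₹49,781 > ₹41,353, so the general income tax governs.

₹49,781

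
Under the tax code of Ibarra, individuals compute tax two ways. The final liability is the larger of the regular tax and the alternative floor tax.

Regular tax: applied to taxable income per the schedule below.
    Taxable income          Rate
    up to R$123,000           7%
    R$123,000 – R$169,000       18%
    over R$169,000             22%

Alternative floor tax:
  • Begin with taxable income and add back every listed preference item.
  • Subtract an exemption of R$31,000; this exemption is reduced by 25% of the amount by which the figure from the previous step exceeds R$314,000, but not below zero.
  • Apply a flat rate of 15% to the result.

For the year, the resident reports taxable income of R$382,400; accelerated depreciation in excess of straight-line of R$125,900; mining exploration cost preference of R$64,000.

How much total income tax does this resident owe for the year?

R$85,845

Regular tax:
  R$123,000 × 7% = R$8,610
  R$46,000 × 18% = R$8,280
  R$213,400 × 22% = R$46,948
  → R$63,838

Alternative floor tax:
  Adjusted income: R$382,400 + R$125,900 + R$64,000 = R$572,300
  Exemption: 25% × (R$572,300 − R$314,000) = R$64,575 ≥ R$31,000, so the exemption is fully phased out
  Base: R$572,300 − R$0 = R$572,300
  R$572,300 × 15% = R$85,845

R$85,845 > R$63,838, so the alternative floor tax is the binding amount.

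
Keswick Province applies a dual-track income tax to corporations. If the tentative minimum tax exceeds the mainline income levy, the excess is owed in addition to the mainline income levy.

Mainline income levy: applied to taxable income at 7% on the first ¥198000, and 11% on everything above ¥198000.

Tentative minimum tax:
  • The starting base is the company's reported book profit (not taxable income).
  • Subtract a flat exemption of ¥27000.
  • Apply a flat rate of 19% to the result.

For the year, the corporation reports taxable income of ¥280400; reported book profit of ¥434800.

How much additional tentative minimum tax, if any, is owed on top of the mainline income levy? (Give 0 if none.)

Tentative minimum tax:
  Base (reported book profit): ¥434800
  Less exemption ¥27000 → base ¥407800
  ¥407800 × 19% = ¥77482

Mainline income levy:
  ¥198000 × 7% = ¥13860
  ¥82400 × 11% = ¥9064
  → ¥22924

Excess of tentative minimum tax over mainline income levy: ¥77482 − ¥22924 = ¥54558.

¥54558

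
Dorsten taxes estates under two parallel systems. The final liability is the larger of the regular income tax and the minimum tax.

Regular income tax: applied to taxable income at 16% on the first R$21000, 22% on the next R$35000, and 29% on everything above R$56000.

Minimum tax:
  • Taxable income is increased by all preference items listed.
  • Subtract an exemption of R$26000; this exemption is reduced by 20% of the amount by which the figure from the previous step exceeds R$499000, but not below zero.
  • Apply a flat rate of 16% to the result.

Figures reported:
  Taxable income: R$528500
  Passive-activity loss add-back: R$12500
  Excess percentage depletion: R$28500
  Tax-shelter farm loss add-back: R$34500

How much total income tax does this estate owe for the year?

Minimum tax:
  Adjusted income: R$528500 + R$12500 + R$28500 + R$34500 = R$604000
  Exemption: R$26000 − 20% × (R$604000 − R$499000) = R$26000 − R$21000 = R$5000
  Base: R$604000 − R$5000 = R$599000
  R$599000 × 16% = R$95840

Regular income tax:
  R$21000 × 16% = R$3360
  R$35000 × 22% = R$7700
  R$472500 × 29% = R$137025
  → R$148085

R$148085 > R$95840, so the regular income tax governs.

R$148085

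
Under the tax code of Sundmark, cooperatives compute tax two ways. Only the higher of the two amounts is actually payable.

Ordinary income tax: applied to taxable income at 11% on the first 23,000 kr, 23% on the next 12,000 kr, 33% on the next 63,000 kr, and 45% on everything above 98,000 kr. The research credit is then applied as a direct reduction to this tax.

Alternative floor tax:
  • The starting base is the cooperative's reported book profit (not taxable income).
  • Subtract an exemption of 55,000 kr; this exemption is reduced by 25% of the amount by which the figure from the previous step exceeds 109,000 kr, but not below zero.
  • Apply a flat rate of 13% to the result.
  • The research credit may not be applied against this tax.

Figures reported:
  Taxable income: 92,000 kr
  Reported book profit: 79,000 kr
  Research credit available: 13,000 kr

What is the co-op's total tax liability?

11,100 kr

Alternative floor tax:
  Base (reported book profit): 79,000 kr
  Exemption: 79,000 kr ≤ 109,000 kr, so full 55,000 kr applies
  Base: 79,000 kr − 55,000 kr = 24,000 kr
  24,000 kr × 13% = 3,120 kr

Ordinary income tax:
  23,000 kr × 11% = 2,530 kr
  12,000 kr × 23% = 2,760 kr
  57,000 kr × 33% = 18,810 kr
  → 24,100 kr
  Less research credit 13,000 kr → 11,100 kr

11,100 kr > 3,120 kr, so the ordinary income tax governs.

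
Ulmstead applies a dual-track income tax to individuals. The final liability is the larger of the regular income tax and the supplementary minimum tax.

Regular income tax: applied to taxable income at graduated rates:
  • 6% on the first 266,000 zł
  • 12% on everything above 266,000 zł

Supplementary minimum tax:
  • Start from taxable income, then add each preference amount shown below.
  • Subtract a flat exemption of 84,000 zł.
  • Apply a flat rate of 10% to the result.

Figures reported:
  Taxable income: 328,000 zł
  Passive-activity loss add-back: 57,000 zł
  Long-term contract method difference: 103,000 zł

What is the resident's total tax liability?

40,400 zł

Supplementary minimum tax:
  Adjusted income: 328,000 zł + 57,000 zł + 103,000 zł = 488,000 zł
  Less exemption 84,000 zł → base 404,000 zł
  404,000 zł × 10% = 40,400 zł

Regular income tax:
  266,000 zł × 6% = 15,960 zł
  62,000 zł × 12% = 7,440 zł
  → 23,400 zł

40,400 zł > 23,400 zł, so the supplementary minimum tax is the binding amount.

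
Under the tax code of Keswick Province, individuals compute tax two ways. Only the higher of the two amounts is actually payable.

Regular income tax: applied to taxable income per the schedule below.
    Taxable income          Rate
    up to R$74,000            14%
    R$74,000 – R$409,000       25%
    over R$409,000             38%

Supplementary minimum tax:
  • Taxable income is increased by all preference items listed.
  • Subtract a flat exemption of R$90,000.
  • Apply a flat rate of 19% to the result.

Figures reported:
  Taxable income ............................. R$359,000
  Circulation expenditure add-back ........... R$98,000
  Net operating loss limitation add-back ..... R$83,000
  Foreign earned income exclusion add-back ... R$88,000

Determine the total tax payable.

Supplementary minimum tax:
  Adjusted income: R$359,000 + R$98,000 + R$83,000 + R$88,000 = R$628,000
  Less exemption R$90,000 → base R$538,000
  R$538,000 × 19% = R$102,220

Regular income tax:
  R$74,000 × 14% = R$10,360
  R$285,000 × 25% = R$71,250
  → R$81,610

R$102,220 > R$81,610, so the supplementary minimum tax is the binding amount.

R$102,220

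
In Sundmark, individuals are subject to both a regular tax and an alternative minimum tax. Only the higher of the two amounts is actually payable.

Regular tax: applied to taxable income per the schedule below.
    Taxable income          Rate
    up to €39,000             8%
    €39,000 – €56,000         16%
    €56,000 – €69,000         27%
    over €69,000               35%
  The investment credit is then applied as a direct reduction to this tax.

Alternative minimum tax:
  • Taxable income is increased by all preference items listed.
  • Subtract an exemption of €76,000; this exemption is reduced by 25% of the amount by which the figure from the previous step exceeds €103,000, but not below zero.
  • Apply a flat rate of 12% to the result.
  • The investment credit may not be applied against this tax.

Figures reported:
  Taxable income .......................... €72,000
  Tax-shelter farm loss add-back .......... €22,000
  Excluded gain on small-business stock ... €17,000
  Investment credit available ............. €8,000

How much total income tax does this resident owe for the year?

Alternative minimum tax:
  Adjusted income: €72,000 + €22,000 + €17,000 = €111,000
  Exemption: €76,000 − 25% × (€111,000 − €103,000) = €76,000 − €2,000 = €74,000
  Base: €111,000 − €74,000 = €37,000
  €37,000 × 12% = €4,440

Regular tax:
  €39,000 × 8% = €3,120
  €17,000 × 16% = €2,720
  €13,000 × 27% = €3,510
  €3,000 × 35% = €1,050
  → €10,400
  Less investment credit €8,000 → €2,400

€4,440 > €2,400, so the alternative minimum tax is the binding amount.

€4,440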